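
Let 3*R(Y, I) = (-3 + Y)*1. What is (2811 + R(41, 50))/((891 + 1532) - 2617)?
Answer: -8471/582 ≈ -14.555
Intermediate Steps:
R(Y, I) = -1 + Y/3 (R(Y, I) = ((-3 + Y)*1)/3 = (-3 + Y)/3 = -1 + Y/3)
(2811 + R(41, 50))/((891 + 1532) - 2617) = (2811 + (-1 + (⅓)*41))/((891 + 1532) - 2617) = (2811 + (-1 + 41/3))/(2423 - 2617) = (2811 + 38/3)/(-194) = (8471/3)*(-1/194) = -8471/582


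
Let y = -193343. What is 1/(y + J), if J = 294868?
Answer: 1/101525 ≈ 9.8498e-6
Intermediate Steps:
1/(y + J) = 1/(-193343 + 294868) = 1/101525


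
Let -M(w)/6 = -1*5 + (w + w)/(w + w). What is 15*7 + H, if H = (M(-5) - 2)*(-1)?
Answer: 83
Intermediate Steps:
M(w) = 24 (M(w) = -6*(-1*5 + (w + w)/(w + w)) = -6*(-5 + (2*w)/((2*w))) = -6*(-5 + (2*w)*(1/(2*w))) = -6*(-5 + 1) = -6*(-4) = 24)
H = -22 (H = (24 - 2)*(-1) = 22*(-1) = -22)
15*7 + H = 15*7 - 22 = 105 - 22 = 83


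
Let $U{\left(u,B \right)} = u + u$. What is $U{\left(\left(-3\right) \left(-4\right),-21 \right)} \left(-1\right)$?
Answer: $-24$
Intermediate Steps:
$U{\left(u,B \right)} = 2 u$
$U{\left(\left(-3\right) \left(-4\right),-21 \right)} \left(-1\right) = 2 \left(\left(-3\right) \left(-4\right)\right) \left(-1\right) = 2 \cdot 12 \left(-1\right) = 24 \left(-1\right) = -24$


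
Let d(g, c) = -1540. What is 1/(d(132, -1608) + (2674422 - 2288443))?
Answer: 1/384439 ≈ 2.6012e-6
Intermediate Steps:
1/(d(132, -1608) + (2674422 - 2288443)) = 1/(-1540 + (2674422 - 2288443)) = 1/(-1540 + 385979) = 1/384439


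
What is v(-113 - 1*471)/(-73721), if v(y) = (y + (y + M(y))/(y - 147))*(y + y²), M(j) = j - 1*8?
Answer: 144948463616/53890051 ≈ 2689.7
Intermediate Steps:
M(j) = -8 + j (M(j) = j - 8 = -8 + j)
v(y) = (y + y²)*(y + (-8 + 2*y)/(-147 + y)) (v(y) = (y + (y + (-8 + y))/(y - 147))*(y + y²) = (y + (-8 + 2*y)/(-147 + y))*(y + y²) = (y + y²)*(y + (-8 + 2*y)/(-147 + y)))
v(-113 - 1*471)/(-73721) = ((-113 - 1*471)*(-8 + (-113 - 1*471)³ - 153*(-113 - 1*471) - 144*(-113 - 1*471)²)/(-147 + (-113 - 1*471)))/(-73721) = ((-113 - 471)*(-8 + (-113 - 471)³ - 153*(-113 - 471) - 144*(-113 - 471)²)/(-147 + (-113 - 471)))*(-1/73721) = -584*(-8 + (-584)³ - 153*(-584) - 144*(-584)²)/(-147 - 584)*(-1/73721) = -584*(-8 - 199176704 + 89352 - 144*341056)/(-731)*(-1/73721) = -584*(-1/731)*(-8 - 199176704 + 89352 - 49112064)*(-1/73721) = -584*(-1/731)*(-248199424)*(-1/73721) = -144948463616/731*(-1/73721) = 144948463616/53890051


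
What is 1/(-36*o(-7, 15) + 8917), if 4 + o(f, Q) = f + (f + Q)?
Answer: 1/9025 ≈ 0.00011080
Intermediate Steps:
o(f, Q) = -4 + Q + 2*f (o(f, Q) = -4 + (f + (f + Q)) = -4 + (f + (Q + f)) = -4 + (Q + 2*f) = -4 + Q + 2*f)
1/(-36*o(-7, 15) + 8917) = 1/(-36*(-4 + 15 + 2*(-7)) + 8917) = 1/(-36*(-4 + 15 - 14) + 8917) = 1/(-36*(-3) + 8917) = 1/(108 + 8917) = 1/9025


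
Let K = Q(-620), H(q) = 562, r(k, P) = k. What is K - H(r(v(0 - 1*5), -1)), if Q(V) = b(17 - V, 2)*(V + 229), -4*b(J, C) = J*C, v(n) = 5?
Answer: 247943/2 ≈ 1.2397e+5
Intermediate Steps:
b(J, C) = -C*J/4 (b(J, C) = -J*C/4 = -C*J/4)
Q(V) = (229 + V)*(-17/2 + V/2) (Q(V) = (-¼*2*(17 - V))*(V + 229) = (-17/2 + V/2)*(229 + V) = (229 + V)*(-17/2 + V/2))
K = 249067/2 (K = (-17 - 620)*(229 - 620)/2 = (½)*(-637)*(-391) = 249067/2 ≈ 1.2453e+5)
K - H(r(v(0 - 1*5), -1)) = 249067/2 - 1*562 = 249067/2 - 562 = 247943/2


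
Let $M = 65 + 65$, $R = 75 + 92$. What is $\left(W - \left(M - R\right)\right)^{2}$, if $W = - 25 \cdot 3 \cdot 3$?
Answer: $35344$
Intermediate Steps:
$R = 167$
$W = -225$ ($W = \left(-25\right) 9 = -225$)
$M = 130$
$\left(W - \left(M - R\right)\right)^{2} = \left(-225 + \left(167 - 130\right)\right)^{2} = \left(-225 + 37\right)^{2} = \left(-188\right)^{2} = 35344$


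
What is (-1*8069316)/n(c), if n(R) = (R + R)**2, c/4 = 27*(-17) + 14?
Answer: -2017329/3168400 ≈ -0.63670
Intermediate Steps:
c = -1780 (c = 4*(27*(-17) + 14) = 4*(-459 + 14) = 4*(-445) = -1780)
n(R) = 4*R**2 (n(R) = (2*R)**2 = 4*R**2)
(-1*8069316)/n(c) = (-1*8069316)/((4*(-1780)**2)) = -8069316/(4*3168400) = -8069316/12673600 = -8069316*1/12673600 = -2017329/3168400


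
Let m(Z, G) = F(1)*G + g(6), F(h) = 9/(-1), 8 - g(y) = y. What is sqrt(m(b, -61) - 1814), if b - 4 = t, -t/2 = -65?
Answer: I*sqrt(1263) ≈ 35.539*I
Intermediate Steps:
g(y) = 8 - y
F(h) = -9 (F(h) = 9*(-1) = -9)
t = 130 (t = -2*(-65) = 130)
b = 134 (b = 4 + 130 = 134)
m(Z, G) = 2 - 9*G (m(Z, G) = -9*G + (8 - 1*6) = -9*G + (8 - 6) = -9*G + 2 = 2 - 9*G)
sqrt(m(b, -61) - 1814) = sqrt((2 - 9*(-61)) - 1814) = sqrt((2 + 549) - 1814) = sqrt(551 - 1814) = sqrt(-1263) = I*sqrt(1263)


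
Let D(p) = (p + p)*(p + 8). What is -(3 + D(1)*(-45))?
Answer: 807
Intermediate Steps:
D(p) = 2*p*(8 + p) (D(p) = (2*p)*(8 + p) = 2*p*(8 + p))
-(3 + D(1)*(-45)) = -(3 + (2*1*(8 + 1))*(-45)) = -(3 + (2*1*9)*(-45)) = -(3 + 18*(-45)) = -(3 - 810) = -1*(-807) = 807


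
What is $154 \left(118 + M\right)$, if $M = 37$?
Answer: $23870$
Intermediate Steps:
$154 \left(118 + M\right) = 154 \left(118 + 37\right) = 154 \cdot 155 = 23870$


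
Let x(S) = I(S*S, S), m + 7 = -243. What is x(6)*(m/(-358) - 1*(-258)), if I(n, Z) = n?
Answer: 1667052/179 ≈ 9313.1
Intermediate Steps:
m = -250 (m = -7 - 243 = -250)
x(S) = S² (x(S) = S*S = S²)
x(6)*(m/(-358) - 1*(-258)) = 6²*(-250/(-358) - 1*(-258)) = 36*(-250*(-1/358) + 258) = 36*(125/179 + 258) = 36*(46307/179) = 1667052/179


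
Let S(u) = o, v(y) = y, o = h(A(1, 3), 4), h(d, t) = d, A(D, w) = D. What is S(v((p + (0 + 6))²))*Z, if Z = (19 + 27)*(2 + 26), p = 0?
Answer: 1288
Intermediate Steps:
o = 1
Z = 1288 (Z = 46*28 = 1288)
S(u) = 1
S(v((p + (0 + 6))²))*Z = 1*1288 = 1288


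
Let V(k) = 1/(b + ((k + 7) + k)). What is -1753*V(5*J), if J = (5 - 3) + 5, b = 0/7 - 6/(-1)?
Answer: -1753/83 ≈ -21.120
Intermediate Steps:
b = 6 (b = 0*(⅐) - 6*(-1) = 0 + 6 = 6)
J = 7 (J = 2 + 5 = 7)
V(k) = 1/(13 + 2*k) (V(k) = 1/(6 + ((k + 7) + k)) = 1/(6 + ((7 + k) + k)) = 1/(6 + (7 + 2*k)) = 1/(13 + 2*k))
-1753*V(5*J) = -1753/(13 + 2*(5*7)) = -1753/(13 + 2*35) = -1753/(13 + 70) = -1753/83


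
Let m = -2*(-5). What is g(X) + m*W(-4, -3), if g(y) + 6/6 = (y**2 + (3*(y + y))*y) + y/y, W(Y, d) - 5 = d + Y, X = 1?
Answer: -13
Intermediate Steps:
W(Y, d) = 5 + Y + d (W(Y, d) = 5 + (d + Y) = 5 + (Y + d) = 5 + Y + d)
g(y) = 7*y**2 (g(y) = -1 + ((y**2 + (3*(y + y))*y) + y/y) = -1 + ((y**2 + (3*(2*y))*y) + 1) = -1 + ((y**2 + (6*y)*y) + 1) = -1 + ((y**2 + 6*y**2) + 1) = -1 + (7*y**2 + 1) = -1 + (1 + 7*y**2) = 7*y**2)
m = 10
g(X) + m*W(-4, -3) = 7*1**2 + 10*(5 - 4 - 3) = 7*1 + 10*(-2) = 7 - 20 = -13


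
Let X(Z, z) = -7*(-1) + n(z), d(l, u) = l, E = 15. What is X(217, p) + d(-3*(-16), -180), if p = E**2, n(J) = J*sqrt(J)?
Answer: 3430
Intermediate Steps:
n(J) = J**(3/2)
p = 225 (p = 15**2 = 225)
X(Z, z) = 7 + z**(3/2) (X(Z, z) = -7*(-1) + z**(3/2) = 7 + z**(3/2))
X(217, p) + d(-3*(-16), -180) = (7 + 225**(3/2)) - 3*(-16) = (7 + 3375) + 48 = 3382 + 48 = 3430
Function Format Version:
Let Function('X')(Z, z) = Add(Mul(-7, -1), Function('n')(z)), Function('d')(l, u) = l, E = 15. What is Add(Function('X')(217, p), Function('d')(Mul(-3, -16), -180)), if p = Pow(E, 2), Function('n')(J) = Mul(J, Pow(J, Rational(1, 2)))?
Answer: 3430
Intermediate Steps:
Function('n')(J) = Pow(J, Rational(3, 2))
p = 225 (p = Pow(15, 2) = 225)
Function('X')(Z, z) = Add(7, Pow(z, Rational(3, 2))) (Function('X')(Z, z) = Add(Mul(-7, -1), Pow(z, Rational(3, 2))) = Add(7, Pow(z, Rational(3, 2))))
Add(Function('X')(217, p), Function('d')(Mul(-3, -16), -180)) = Add(Add(7, Pow(225, Rational(3, 2))), Mul(-3, -16)) = Add(Add(7, 3375), 48) = Add(3382, 48) = 3430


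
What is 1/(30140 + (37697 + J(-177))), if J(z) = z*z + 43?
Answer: 1/99209 ≈ 1.0080e-5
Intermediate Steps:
J(z) = 43 + z² (J(z) = z² + 43 = 43 + z²)
1/(30140 + (37697 + J(-177))) = 1/(30140 + (37697 + (43 + (-177)²))) = 1/(30140 + (37697 + (43 + 31329))) = 1/(30140 + (37697 + 31372)) = 1/(30140 + 69069) = 1/99209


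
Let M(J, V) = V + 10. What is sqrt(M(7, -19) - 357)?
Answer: I*sqrt(366) ≈ 19.131*I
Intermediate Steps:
M(J, V) = 10 + V
sqrt(M(7, -19) - 357) = sqrt((10 - 19) - 357) = sqrt(-9 - 357) = sqrt(-366) = I*sqrt(366)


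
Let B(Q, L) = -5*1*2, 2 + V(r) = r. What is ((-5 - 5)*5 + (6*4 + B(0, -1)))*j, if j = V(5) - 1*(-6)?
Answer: -324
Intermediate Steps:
V(r) = -2 + r
j = 9 (j = (-2 + 5) - 1*(-6) = 3 + 6 = 9)
B(Q, L) = -10 (B(Q, L) = -5*2 = -10)
((-5 - 5)*5 + (6*4 + B(0, -1)))*j = ((-5 - 5)*5 + (6*4 - 10))*9 = (-10*5 + (24 - 10))*9 = (-50 + 14)*9 = -36*9 = -324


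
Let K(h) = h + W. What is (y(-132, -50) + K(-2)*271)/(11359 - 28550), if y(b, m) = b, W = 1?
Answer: 403/17191 ≈ 0.023443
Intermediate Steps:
K(h) = 1 + h (K(h) = h + 1 = 1 + h)
(y(-132, -50) + K(-2)*271)/(11359 - 28550) = (-132 + (1 - 2)*271)/(11359 - 28550) = (-132 - 1*271)/(-17191) = (-132 - 271)*(-1/17191) = -403*(-1/17191) = 403/17191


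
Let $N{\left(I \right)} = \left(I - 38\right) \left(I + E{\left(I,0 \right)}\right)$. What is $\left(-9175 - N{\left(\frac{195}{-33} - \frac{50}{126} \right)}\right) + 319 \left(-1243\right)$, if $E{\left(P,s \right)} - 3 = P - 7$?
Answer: $- \frac{195186641756}{480249} \approx -4.0643 \cdot 10^{5}$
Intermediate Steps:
$E{\left(P,s \right)} = -4 + P$ ($E{\left(P,s \right)} = 3 + \left(P - 7\right) = 3 + \left(-7 + P\right) = -4 + P$)
$N{\left(I \right)} = \left(-38 + I\right) \left(-4 + 2 I\right)$ ($N{\left(I \right)} = \left(I - 38\right) \left(I + \left(-4 + I\right)\right) = \left(-38 + I\right) \left(-4 + 2 I\right)$)
$\left(-9175 - N{\left(\frac{195}{-33} - \frac{50}{126} \right)}\right) + 319 \left(-1243\right) = \left(-9175 - \left(152 - 80 \left(\frac{195}{-33} - \frac{50}{126}\right) + 2 \left(\frac{195}{-33} - \frac{50}{126}\right)^{2}\right)\right) + 319 \left(-1243\right) = \left(-9175 - \left(152 - 80 \left(195 \left(- \frac{1}{33}\right) - \frac{25}{63}\right) + 2 \left(195 \left(- \frac{1}{33}\right) - \frac{25}{63}\right)^{2}\right)\right) - 396517 = \left(-9175 - \left(152 - 80 \left(- \frac{65}{11} - \frac{25}{63}\right) + 2 \left(- \frac{65}{11} - \frac{25}{63}\right)^{2}\right)\right) - 396517 = \left(-9175 - \left(152 - - \frac{349600}{693} + 2 \left(- \frac{4370}{693}\right)^{2}\right)\right) - 396517 = \left(-9175 - \left(152 + \frac{349600}{693} + 2 \cdot \frac{19096900}{480249}\right)\right) - 396517 = \left(-9175 - \left(152 + \frac{349600}{693} + \frac{38193800}{480249}\right)\right) - 396517 = \left(-9175 - \frac{353464448}{480249}\right) - 396517 = - \frac{4759749023}{480249} - 396517 = - \frac{195186641756}{480249}$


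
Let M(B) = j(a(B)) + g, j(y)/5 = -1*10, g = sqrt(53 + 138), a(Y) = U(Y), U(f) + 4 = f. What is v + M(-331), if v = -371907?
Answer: -371957 + sqrt(191) ≈ -3.7194e+5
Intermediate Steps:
U(f) = -4 + f
a(Y) = -4 + Y
g = sqrt(191) ≈ 13.820
j(y) = -50 (j(y) = 5*(-1*10) = 5*(-10) = -50)
M(B) = -50 + sqrt(191)
v + M(-331) = -371907 + (-50 + sqrt(191)) = -371957 + sqrt(191)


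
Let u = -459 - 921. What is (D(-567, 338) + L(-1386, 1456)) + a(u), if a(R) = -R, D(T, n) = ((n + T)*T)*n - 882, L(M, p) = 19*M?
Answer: 43861098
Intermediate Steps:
D(T, n) = -882 + T*n*(T + n) (D(T, n) = ((T + n)*T)*n - 882 = (T*(T + n))*n - 882 = T*n*(T + n) - 882 = -882 + T*n*(T + n))
u = -1380
(D(-567, 338) + L(-1386, 1456)) + a(u) = ((-882 - 567*338² + 338*(-567)²) + 19*(-1386)) - 1*(-1380) = ((-882 - 567*114244 + 338*321489) - 26334) + 1380 = ((-882 - 64776348 + 108663282) - 26334) + 1380 = (43886052 - 26334) + 1380 = 43859718 + 1380 = 43861098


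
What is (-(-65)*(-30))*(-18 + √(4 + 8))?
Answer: 35100 - 3900*√3 ≈ 28345.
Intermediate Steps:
(-(-65)*(-30))*(-18 + √(4 + 8)) = (-65*30)*(-18 + √12) = -1950*(-18 + 2*√3) = 35100 - 3900*√3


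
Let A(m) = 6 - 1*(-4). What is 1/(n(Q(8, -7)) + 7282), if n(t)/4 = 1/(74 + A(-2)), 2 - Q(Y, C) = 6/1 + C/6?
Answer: 21/152923 ≈ 0.00013732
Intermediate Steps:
Q(Y, C) = -4 - C/6 (Q(Y, C) = 2 - (6/1 + C/6) = 2 - (6*1 + C*(⅙)) = 2 - (6 + C/6) = 2 + (-6 - C/6) = -4 - C/6)
A(m) = 10 (A(m) = 6 + 4 = 10)
n(t) = 1/21 (n(t) = 4/(74 + 10) = 4/84 = 4*(1/84) = 1/21)
1/(n(Q(8, -7)) + 7282) = 1/(1/21 + 7282) = 1/(152923/21) = 21/152923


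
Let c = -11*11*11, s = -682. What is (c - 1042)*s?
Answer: 1618386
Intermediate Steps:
c = -1331 (c = -121*11 = -1331)
(c - 1042)*s = (-1331 - 1042)*(-682) = -2373*(-682) = 1618386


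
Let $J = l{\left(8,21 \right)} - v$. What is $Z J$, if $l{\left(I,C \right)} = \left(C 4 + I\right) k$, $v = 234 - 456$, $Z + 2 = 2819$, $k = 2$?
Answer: $1143702$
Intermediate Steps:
$Z = 2817$ ($Z = -2 + 2819 = 2817$)
$v = -222$ ($v = 234 - 456 = -222$)
$l{\left(I,C \right)} = 2 I + 8 C$ ($l{\left(I,C \right)} = \left(C 4 + I\right) 2 = \left(4 C + I\right) 2 = \left(I + 4 C\right) 2 = 2 I + 8 C$)
$J = 406$ ($J = \left(2 \cdot 8 + 8 \cdot 21\right) - -222 = \left(16 + 168\right) + 222 = 184 + 222 = 406$)
$Z J = 2817 \cdot 406 = 1143702$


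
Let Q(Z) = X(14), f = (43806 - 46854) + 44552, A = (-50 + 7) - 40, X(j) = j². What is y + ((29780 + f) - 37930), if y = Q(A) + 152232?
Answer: 185782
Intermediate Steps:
A = -83 (A = -43 - 40 = -83)
f = 41504 (f = -3048 + 44552 = 41504)
Q(Z) = 196 (Q(Z) = 14² = 196)
y = 152428 (y = 196 + 152232 = 152428)
y + ((29780 + f) - 37930) = 152428 + ((29780 + 41504) - 37930) = 152428 + (71284 - 37930) = 152428 + 33354 = 185782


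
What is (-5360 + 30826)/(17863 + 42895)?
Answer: 749/1787 ≈ 0.41914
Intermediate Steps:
(-5360 + 30826)/(17863 + 42895) = 25466/60758 = 25466*(1/60758) = 749/1787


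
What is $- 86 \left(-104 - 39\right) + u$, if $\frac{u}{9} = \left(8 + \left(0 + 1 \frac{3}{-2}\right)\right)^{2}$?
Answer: $\frac{50713}{4} \approx 12678.0$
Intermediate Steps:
$u = \frac{1521}{4}$ ($u = 9 \left(8 + \left(0 + 1 \frac{3}{-2}\right)\right)^{2} = 9 \left(8 + \left(0 + 1 \cdot 3 \left(- \frac{1}{2}\right)\right)\right)^{2} = 9 \left(8 + \left(0 + 1 \left(- \frac{3}{2}\right)\right)\right)^{2} = 9 \left(8 + \left(0 - \frac{3}{2}\right)\right)^{2} = 9 \left(8 - \frac{3}{2}\right)^{2} = 9 \left(\frac{13}{2}\right)^{2} = 9 \cdot \frac{169}{4} = \frac{1521}{4} \approx 380.25$)
$- 86 \left(-104 - 39\right) + u = - 86 \left(-104 - 39\right) + \frac{1521}{4} = \left(-86\right) \left(-143\right) + \frac{1521}{4} = 12298 + \frac{1521}{4} = \frac{50713}{4}$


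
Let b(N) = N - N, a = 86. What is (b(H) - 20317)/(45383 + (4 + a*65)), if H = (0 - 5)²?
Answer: -20317/50977 ≈ -0.39855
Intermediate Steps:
H = 25 (H = (-5)² = 25)
b(N) = 0
(b(H) - 20317)/(45383 + (4 + a*65)) = (0 - 20317)/(45383 + (4 + 86*65)) = -20317/(45383 + (4 + 5590)) = -20317/(45383 + 5594) = -20317/50977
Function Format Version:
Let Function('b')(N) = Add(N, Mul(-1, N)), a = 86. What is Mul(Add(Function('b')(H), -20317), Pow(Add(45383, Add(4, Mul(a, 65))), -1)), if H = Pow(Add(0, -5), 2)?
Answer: Rational(-20317, 50977) ≈ -0.39855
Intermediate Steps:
H = 25 (H = Pow(-5, 2) = 25)
Function('b')(N) = 0
Mul(Add(Function('b')(H), -20317), Pow(Add(45383, Add(4, Mul(a, 65))), -1)) = Mul(Add(0, -20317), Pow(Add(45383, Add(4, Mul(86, 65))), -1)) = Mul(-20317, Pow(Add(45383, Add(4, 5590)), -1)) = Mul(-20317, Pow(Add(45383, 5594), -1)) = Mul(-20317, Pow(50977, -1)) = Mul(-20317, Rational(1, 50977)) = Rational(-20317, 50977)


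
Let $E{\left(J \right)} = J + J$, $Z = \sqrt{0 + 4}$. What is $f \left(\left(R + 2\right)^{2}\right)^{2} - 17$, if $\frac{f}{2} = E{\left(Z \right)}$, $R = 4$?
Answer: $10351$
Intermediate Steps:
$Z = 2$ ($Z = \sqrt{4} = 2$)
$E{\left(J \right)} = 2 J$
$f = 8$ ($f = 2 \cdot 2 \cdot 2 = 2 \cdot 4 = 8$)
$f \left(\left(R + 2\right)^{2}\right)^{2} - 17 = 8 \left(\left(4 + 2\right)^{2}\right)^{2} - 17 = 8 \left(6^{2}\right)^{2} - 17 = 8 \cdot 36^{2} - 17 = 8 \cdot 1296 - 17 = 10368 - 17 = 10351$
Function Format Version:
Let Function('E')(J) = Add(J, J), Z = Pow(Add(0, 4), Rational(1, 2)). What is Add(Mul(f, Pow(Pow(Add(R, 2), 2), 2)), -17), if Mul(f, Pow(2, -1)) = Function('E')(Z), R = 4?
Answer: 10351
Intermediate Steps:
Z = 2 (Z = Pow(4, Rational(1, 2)) = 2)
Function('E')(J) = Mul(2, J)
f = 8 (f = Mul(2, Mul(2, 2)) = Mul(2, 4) = 8)
Add(Mul(f, Pow(Pow(Add(R, 2), 2), 2)), -17) = Add(Mul(8, Pow(Pow(Add(4, 2), 2), 2)), -17) = Add(Mul(8, Pow(Pow(6, 2), 2)), -17) = Add(Mul(8, Pow(36, 2)), -17) = Add(Mul(8, 1296), -17) = Add(10368, -17) = 10351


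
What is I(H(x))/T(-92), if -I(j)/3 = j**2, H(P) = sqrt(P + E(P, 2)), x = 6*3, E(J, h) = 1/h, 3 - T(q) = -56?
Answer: -111/118 ≈ -0.94068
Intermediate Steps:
T(q) = 59 (T(q) = 3 - 1*(-56) = 3 + 56 = 59)
x = 18
H(P) = sqrt(1/2 + P) (H(P) = sqrt(P + 1/2) = sqrt(1/2 + P))
I(j) = -3*j**2
I(H(x))/T(-92) = -3*(sqrt(2 + 4*18)/2)**2/59 = -3*(sqrt(2 + 72)/2)**2*(1/59) = -3*(sqrt(74)/2)**2*(1/59) = -3*37/2*(1/59) = -111/2*1/59 = -111/118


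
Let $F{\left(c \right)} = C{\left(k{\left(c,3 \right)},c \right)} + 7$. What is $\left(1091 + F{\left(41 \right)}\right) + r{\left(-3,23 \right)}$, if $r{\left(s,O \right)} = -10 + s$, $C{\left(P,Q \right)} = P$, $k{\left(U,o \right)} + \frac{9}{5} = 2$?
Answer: $\frac{5426}{5} \approx 1085.2$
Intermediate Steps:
$k{\left(U,o \right)} = \frac{1}{5}$ ($k{\left(U,o \right)} = - \frac{9}{5} + 2 = \frac{1}{5}$)
$F{\left(c \right)} = \frac{36}{5}$ ($F{\left(c \right)} = \frac{1}{5} + 7 = \frac{36}{5}$)
$\left(1091 + F{\left(41 \right)}\right) + r{\left(-3,23 \right)} = \left(1091 + \frac{36}{5}\right) - 13 = \frac{5491}{5} - 13 = \frac{5426}{5}$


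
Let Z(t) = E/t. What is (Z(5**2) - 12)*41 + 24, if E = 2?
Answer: -11618/25 ≈ -464.72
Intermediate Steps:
Z(t) = 2/t
(Z(5**2) - 12)*41 + 24 = (2/(5**2) - 12)*41 + 24 = (2/25 - 12)*41 + 24 = -298/25*41 + 24 = -12218/25 + 24 = -11618/25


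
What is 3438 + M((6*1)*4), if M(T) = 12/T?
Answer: 6877/2 ≈ 3438.5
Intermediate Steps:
3438 + M((6*1)*4) = 3438 + 12/(((6*1)*4)) = 3438 + 12/((6*4)) = 3438 + 12/24 = 3438 + 12*(1/24) = 3438 + ½ = 6877/2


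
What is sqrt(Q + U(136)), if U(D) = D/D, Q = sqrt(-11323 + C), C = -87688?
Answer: sqrt(1 + I*sqrt(99011)) ≈ 12.563 + 12.523*I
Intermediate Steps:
Q = I*sqrt(99011) (Q = sqrt(-11323 - 87688) = sqrt(-99011) = I*sqrt(99011) ≈ 314.66*I)
U(D) = 1
sqrt(Q + U(136)) = sqrt(I*sqrt(99011) + 1) = sqrt(1 + I*sqrt(99011))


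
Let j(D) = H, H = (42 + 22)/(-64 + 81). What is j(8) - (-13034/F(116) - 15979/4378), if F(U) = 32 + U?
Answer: 131467508/1376881 ≈ 95.482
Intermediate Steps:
H = 64/17 ≈ 3.7647
j(D) = 64/17
j(8) - (-13034/F(116) - 15979/4378) = 64/17 - (-13034/(32 + 116) - 15979/4378) = 64/17 - (-13034/148 - 15979*1/4378) = 64/17 - (-13034*1/148 - 15979/4378) = 64/17 - (-6517/74 - 15979/4378) = 64/17 - 1*(-7428468/80993) = 64/17 + 7428468/80993 = 131467508/1376881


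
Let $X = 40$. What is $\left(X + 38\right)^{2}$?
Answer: $6084$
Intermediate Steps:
$\left(X + 38\right)^{2} = \left(40 + 38\right)^{2} = 78^{2} = 6084$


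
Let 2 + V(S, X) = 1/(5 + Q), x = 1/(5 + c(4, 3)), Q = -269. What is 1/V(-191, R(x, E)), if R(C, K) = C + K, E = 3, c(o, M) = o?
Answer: -264/529 ≈ -0.49905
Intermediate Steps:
x = 1/9 (x = 1/(5 + 4) = 1/9 ≈ 0.11111)
V(S, X) = -529/264 (V(S, X) = -2 + 1/(5 - 269) = -2 + 1/(-264) = -2 - 1/264 = -529/264)
1/V(-191, R(x, E)) = 1/(-529/264) = -264/529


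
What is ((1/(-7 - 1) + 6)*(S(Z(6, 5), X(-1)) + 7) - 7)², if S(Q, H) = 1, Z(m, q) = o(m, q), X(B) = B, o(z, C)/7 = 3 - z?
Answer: 1600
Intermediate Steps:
o(z, C) = 21 - 7*z (o(z, C) = 7*(3 - z) = 21 - 7*z)
Z(m, q) = 21 - 7*m
((1/(-7 - 1) + 6)*(S(Z(6, 5), X(-1)) + 7) - 7)² = ((1/(-7 - 1) + 6)*(1 + 7) - 7)² = ((1/(-8) + 6)*8 - 7)² = ((-⅛ + 6)*8 - 7)² = ((47/8)*8 - 7)² = (47 - 7)² = 40² = 1600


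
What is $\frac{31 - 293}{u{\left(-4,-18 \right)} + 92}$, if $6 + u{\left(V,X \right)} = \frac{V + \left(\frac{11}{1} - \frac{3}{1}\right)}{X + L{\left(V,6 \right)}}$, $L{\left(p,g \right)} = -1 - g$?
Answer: $- \frac{3275}{1073} \approx -3.0522$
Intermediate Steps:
$u{\left(V,X \right)} = -6 + \frac{8 + V}{-7 + X}$ ($u{\left(V,X \right)} = -6 + \frac{V + \left(\frac{11}{1} - \frac{3}{1}\right)}{X - 7} = -6 + \frac{V + \left(11 \cdot 1 - 3\right)}{X - 7} = -6 + \frac{V + \left(11 - 3\right)}{X - 7} = -6 + \frac{V + 8}{-7 + X} = -6 + \frac{8 + V}{-7 + X}$)
$\frac{31 - 293}{u{\left(-4,-18 \right)} + 92} = \frac{31 - 293}{\frac{50 - 4 - -108}{-7 - 18} + 92} = - \frac{262}{\frac{50 - 4 + 108}{-25} + 92} = - \frac{262}{\left(- \frac{1}{25}\right) 154 + 92} = - \frac{262}{- \frac{154}{25} + 92} = - \frac{262}{\frac{2146}{25}} = \left(-262\right) \frac{25}{2146} = - \frac{3275}{1073}$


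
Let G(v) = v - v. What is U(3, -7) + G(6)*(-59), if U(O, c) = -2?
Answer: -2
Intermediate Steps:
G(v) = 0
U(3, -7) + G(6)*(-59) = -2 + 0*(-59) = -2 + 0 = -2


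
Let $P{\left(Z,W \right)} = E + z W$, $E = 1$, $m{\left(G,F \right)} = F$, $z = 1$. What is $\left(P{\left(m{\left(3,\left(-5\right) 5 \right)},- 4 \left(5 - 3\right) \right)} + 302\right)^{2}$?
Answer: $87025$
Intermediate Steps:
$P{\left(Z,W \right)} = 1 + W$ ($P{\left(Z,W \right)} = 1 + 1 W = 1 + W$)
$\left(P{\left(m{\left(3,\left(-5\right) 5 \right)},- 4 \left(5 - 3\right) \right)} + 302\right)^{2} = \left(\left(1 - 4 \left(5 - 3\right)\right) + 302\right)^{2} = \left(\left(1 - 8\right) + 302\right)^{2} = \left(-7 + 302\right)^{2} = 295^{2} = 87025$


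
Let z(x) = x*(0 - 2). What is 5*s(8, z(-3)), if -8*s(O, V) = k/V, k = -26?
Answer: 65/24 ≈ 2.7083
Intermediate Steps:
z(x) = -2*x (z(x) = x*(-2) = -2*x)
s(O, V) = 13/(4*V) (s(O, V) = -(-13)/(4*V) = 13/(4*V))
5*s(8, z(-3)) = 5*(13/(4*((-2*(-3))))) = 5*((13/4)/6) = 5*((13/4)*(1/6)) = 5*(13/24) = 65/24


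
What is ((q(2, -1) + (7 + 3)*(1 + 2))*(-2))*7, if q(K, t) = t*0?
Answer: -420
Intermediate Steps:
q(K, t) = 0
((q(2, -1) + (7 + 3)*(1 + 2))*(-2))*7 = ((0 + (7 + 3)*(1 + 2))*(-2))*7 = ((0 + 10*3)*(-2))*7 = ((0 + 30)*(-2))*7 = (30*(-2))*7 = -60*7 = -420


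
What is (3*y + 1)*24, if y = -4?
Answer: -264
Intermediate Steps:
(3*y + 1)*24 = (3*(-4) + 1)*24 = (-12 + 1)*24 = -11*24 = -264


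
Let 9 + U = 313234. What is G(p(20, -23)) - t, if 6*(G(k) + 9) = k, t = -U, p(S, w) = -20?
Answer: 939638/3 ≈ 3.1321e+5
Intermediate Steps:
U = 313225 (U = -9 + 313234 = 313225)
t = -313225 (t = -1*313225 = -313225)
G(k) = -9 + k/6
G(p(20, -23)) - t = (-9 + (1/6)*(-20)) - 1*(-313225) = (-9 - 10/3) + 313225 = -37/3 + 313225 = 939638/3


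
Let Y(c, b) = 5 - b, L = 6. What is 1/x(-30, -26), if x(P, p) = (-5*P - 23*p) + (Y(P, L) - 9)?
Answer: 1/738 ≈ 0.0013550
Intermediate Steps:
x(P, p) = -10 - 23*p - 5*P (x(P, p) = (-5*P - 23*p) + ((5 - 1*6) - 9) = (-23*p - 5*P) + ((5 - 6) - 9) = (-23*p - 5*P) + (-1 - 9) = (-23*p - 5*P) - 10 = -10 - 23*p - 5*P)
1/x(-30, -26) = 1/(-10 - 23*(-26) - 5*(-30)) = 1/(-10 + 598 + 150) = 1/738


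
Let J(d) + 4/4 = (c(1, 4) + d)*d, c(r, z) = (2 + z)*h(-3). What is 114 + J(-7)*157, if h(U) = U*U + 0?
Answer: -51696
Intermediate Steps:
h(U) = U² (h(U) = U² + 0 = U²)
c(r, z) = 18 + 9*z (c(r, z) = (2 + z)*(-3)² = (2 + z)*9 = 18 + 9*z)
J(d) = -1 + d*(54 + d) (J(d) = -1 + ((18 + 9*4) + d)*d = -1 + ((18 + 36) + d)*d = -1 + (54 + d)*d = -1 + d*(54 + d))
114 + J(-7)*157 = 114 + (-1 + (-7)² + 54*(-7))*157 = 114 + (-1 + 49 - 378)*157 = 114 - 330*157 = 114 - 51810 = -51696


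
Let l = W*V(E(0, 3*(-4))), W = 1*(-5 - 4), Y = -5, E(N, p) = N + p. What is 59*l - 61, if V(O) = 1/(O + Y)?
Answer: -506/17 ≈ -29.765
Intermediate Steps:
W = -9 (W = 1*(-9) = -9)
V(O) = 1/(-5 + O) (V(O) = 1/(O - 5) = 1/(-5 + O))
l = 9/17 (l = -9/(-5 + (0 + 3*(-4))) = -9/(-5 + (0 - 12)) = -9/(-5 - 12) = -9/(-17) = -9*(-1/17) = 9/17 ≈ 0.52941)
59*l - 61 = 59*(9/17) - 61 = 531/17 - 61 = -506/17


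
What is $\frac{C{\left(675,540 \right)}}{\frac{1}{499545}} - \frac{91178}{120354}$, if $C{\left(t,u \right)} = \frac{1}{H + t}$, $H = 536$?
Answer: $\frac{30005911186}{72874347} \approx 411.75$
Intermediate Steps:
$C{\left(t,u \right)} = \frac{1}{536 + t}$
$\frac{C{\left(675,540 \right)}}{\frac{1}{499545}} - \frac{91178}{120354} = \frac{1}{\left(536 + 675\right) \frac{1}{499545}} - \frac{91178}{120354} = \frac{\frac{1}{\frac{1}{499545}}}{1211} - \frac{45589}{60177} = \frac{1}{1211} \cdot 499545 - \frac{45589}{60177} = \frac{499545}{1211} - \frac{45589}{60177} = \frac{30005911186}{72874347}$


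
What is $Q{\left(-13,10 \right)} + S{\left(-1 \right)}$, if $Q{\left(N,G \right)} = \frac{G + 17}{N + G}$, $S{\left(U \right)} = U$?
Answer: $-10$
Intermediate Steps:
$Q{\left(N,G \right)} = \frac{17 + G}{G + N}$
$Q{\left(-13,10 \right)} + S{\left(-1 \right)} = \frac{17 + 10}{10 - 13} - 1 = \frac{1}{-3} \cdot 27 - 1 = \left(- \frac{1}{3}\right) 27 - 1 = -9 - 1 = -10$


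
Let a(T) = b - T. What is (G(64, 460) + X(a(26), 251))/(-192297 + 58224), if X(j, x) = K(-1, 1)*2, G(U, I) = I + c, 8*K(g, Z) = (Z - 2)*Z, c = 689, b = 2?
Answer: -4595/536292 ≈ -0.0085681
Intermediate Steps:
K(g, Z) = Z*(-2 + Z)/8 (K(g, Z) = ((Z - 2)*Z)/8 = ((-2 + Z)*Z)/8 = (Z*(-2 + Z))/8 = Z*(-2 + Z)/8)
G(U, I) = 689 + I (G(U, I) = I + 689 = 689 + I)
a(T) = 2 - T
X(j, x) = -¼ (X(j, x) = ((⅛)*1*(-2 + 1))*2 = ((⅛)*1*(-1))*2 = -⅛*2 = -¼)
(G(64, 460) + X(a(26), 251))/(-192297 + 58224) = ((689 + 460) - ¼)/(-192297 + 58224) = (1149 - ¼)/(-134073) = (4595/4)*(-1/134073) = -4595/536292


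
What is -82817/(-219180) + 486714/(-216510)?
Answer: -591648439/316364412 ≈ -1.8701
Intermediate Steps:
-82817/(-219180) + 486714/(-216510) = -82817*(-1/219180) + 486714*(-1/216510) = 82817/219180 - 81119/36085 = -591648439/316364412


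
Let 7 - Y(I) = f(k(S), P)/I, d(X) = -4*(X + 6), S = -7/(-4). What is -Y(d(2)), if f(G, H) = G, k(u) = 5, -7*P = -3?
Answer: -229/32 ≈ -7.1563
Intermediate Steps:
P = 3/7 (P = -⅐*(-3) = 3/7 ≈ 0.42857)
S = 7/4 (S = -7*(-¼) = 7/4 ≈ 1.7500)
d(X) = -24 - 4*X (d(X) = -4*(6 + X) = -24 - 4*X)
Y(I) = 7 - 5/I
-Y(d(2)) = -(7 - 5/(-24 - 4*2)) = -(7 - 5/(-24 - 8)) = -(7 - 5/(-32)) = -(7 - 5*(-1/32)) = -(7 + 5/32) = -1*229/32 = -229/32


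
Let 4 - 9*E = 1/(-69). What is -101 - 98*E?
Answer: -89867/621 ≈ -144.71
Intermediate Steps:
E = 277/621 (E = 4/9 - ⅑/(-69) = 4/9 - ⅑*(-1/69) = 4/9 + 1/621 = 277/621 ≈ 0.44605)
-101 - 98*E = -101 - 98*277/621 = -101 - 27146/621 = -89867/621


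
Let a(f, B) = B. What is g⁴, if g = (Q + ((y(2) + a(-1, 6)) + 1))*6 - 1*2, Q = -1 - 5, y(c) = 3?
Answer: 234256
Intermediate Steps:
Q = -6
g = 22 (g = (-6 + ((3 + 6) + 1))*6 - 1*2 = (-6 + (9 + 1))*6 - 2 = (-6 + 10)*6 - 2 = 4*6 - 2 = 24 - 2 = 22)
g⁴ = 22⁴ = 234256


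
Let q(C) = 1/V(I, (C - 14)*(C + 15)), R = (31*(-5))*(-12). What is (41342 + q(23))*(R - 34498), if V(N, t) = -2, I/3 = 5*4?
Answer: -1349303877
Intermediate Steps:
I = 60 (I = 3*(5*4) = 3*20 = 60)
R = 1860 (R = -155*(-12) = 1860)
q(C) = -½ (q(C) = 1/(-2) = -½)
(41342 + q(23))*(R - 34498) = (41342 - ½)*(1860 - 34498) = (82683/2)*(-32638) = -1349303877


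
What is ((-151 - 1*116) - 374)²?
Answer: 410881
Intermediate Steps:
((-151 - 1*116) - 374)² = ((-151 - 116) - 374)² = (-267 - 374)² = (-641)² = 410881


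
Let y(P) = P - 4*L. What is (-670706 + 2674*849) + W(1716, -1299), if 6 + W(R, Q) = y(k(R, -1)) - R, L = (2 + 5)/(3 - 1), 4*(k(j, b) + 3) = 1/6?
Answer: 38346745/24 ≈ 1.5978e+6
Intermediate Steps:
k(j, b) = -71/24 (k(j, b) = -3 + (1/4)/6 = -3 + (1/4)*(1/6) = -3 + 1/24 = -71/24)
L = 7/2 ≈ 3.5000
y(P) = -14 + P (y(P) = P - 4*7/2 = P - 14 = -14 + P)
W(R, Q) = -551/24 - R (W(R, Q) = -6 + ((-14 - 71/24) - R) = -6 + (-407/24 - R) = -551/24 - R)
(-670706 + 2674*849) + W(1716, -1299) = (-670706 + 2674*849) + (-551/24 - 1*1716) = (-670706 + 2270226) + (-551/24 - 1716) = 1599520 - 41735/24 = 38346745/24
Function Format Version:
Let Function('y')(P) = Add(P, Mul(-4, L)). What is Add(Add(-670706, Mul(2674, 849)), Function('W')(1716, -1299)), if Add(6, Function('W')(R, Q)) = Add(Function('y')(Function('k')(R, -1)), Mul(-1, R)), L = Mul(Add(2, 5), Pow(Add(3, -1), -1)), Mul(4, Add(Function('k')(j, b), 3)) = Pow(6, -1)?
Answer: Rational(38346745, 24) ≈ 1.5978e+6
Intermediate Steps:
Function('k')(j, b) = Rational(-71, 24) (Function('k')(j, b) = Add(-3, Mul(Rational(1, 4), Pow(6, -1))) = Add(-3, Mul(Rational(1, 4), Rational(1, 6))) = Add(-3, Rational(1, 24)) = Rational(-71, 24))
L = Rational(7, 2) (L = Mul(7, Pow(2, -1)) = Mul(7, Rational(1, 2)) = Rational(7, 2) ≈ 3.5000)
Function('y')(P) = Add(-14, P) (Function('y')(P) = Add(P, Mul(-4, Rational(7, 2))) = Add(P, -14) = Add(-14, P))
Function('W')(R, Q) = Add(Rational(-551, 24), Mul(-1, R)) (Function('W')(R, Q) = Add(-6, Add(Add(-14, Rational(-71, 24)), Mul(-1, R))) = Add(-6, Add(Rational(-407, 24), Mul(-1, R))) = Add(Rational(-551, 24), Mul(-1, R)))
Add(Add(-670706, Mul(2674, 849)), Function('W')(1716, -1299)) = Add(Add(-670706, Mul(2674, 849)), Add(Rational(-551, 24), Mul(-1, 1716))) = Add(Add(-670706, 2270226), Add(Rational(-551, 24), -1716)) = Add(1599520, Rational(-41735, 24)) = Rational(38346745, 24)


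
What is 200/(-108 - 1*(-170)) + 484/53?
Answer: 20304/1643 ≈ 12.358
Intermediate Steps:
200/(-108 - 1*(-170)) + 484/53 = 200/(-108 + 170) + 484*(1/53) = 200/62 + 484/53 = 200*(1/62) + 484/53 = 100/31 + 484/53 = 20304/1643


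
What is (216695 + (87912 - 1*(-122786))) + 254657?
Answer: 682050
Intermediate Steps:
(216695 + (87912 - 1*(-122786))) + 254657 = (216695 + (87912 + 122786)) + 254657 = (216695 + 210698) + 254657 = 427393 + 254657 = 682050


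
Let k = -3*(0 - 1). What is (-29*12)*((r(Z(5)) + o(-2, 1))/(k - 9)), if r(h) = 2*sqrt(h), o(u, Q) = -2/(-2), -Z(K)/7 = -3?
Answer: 58 + 116*sqrt(21) ≈ 589.58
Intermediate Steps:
Z(K) = 21 (Z(K) = -7*(-3) = 21)
o(u, Q) = 1 (o(u, Q) = -2*(-1/2) = 1)
k = 3 (k = -3*(-1) = 3)
(-29*12)*((r(Z(5)) + o(-2, 1))/(k - 9)) = (-29*12)*((2*sqrt(21) + 1)/(3 - 9)) = -348*(1 + 2*sqrt(21))/(-6) = -348*(1 + 2*sqrt(21))*(-1)/6 = -348*(-1/6 - sqrt(21)/3) = 58 + 116*sqrt(21)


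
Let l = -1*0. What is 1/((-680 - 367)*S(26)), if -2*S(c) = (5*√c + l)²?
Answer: 1/340275 ≈ 2.9388e-6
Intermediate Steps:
l = 0
S(c) = -25*c/2 (S(c) = -(5*√c + 0)²/2 = -25*c/2)
1/((-680 - 367)*S(26)) = 1/((-680 - 367)*((-25/2*26))) = 1/(-1047*(-325)) = -1/1047*(-1/325) = 1/340275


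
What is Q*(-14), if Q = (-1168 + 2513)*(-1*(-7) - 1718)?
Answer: 32218130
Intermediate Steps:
Q = -2301295 (Q = 1345*(7 - 1718) = 1345*(-1711) = -2301295)
Q*(-14) = -2301295*(-14) = 32218130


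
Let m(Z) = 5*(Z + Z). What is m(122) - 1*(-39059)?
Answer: 40279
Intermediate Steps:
m(Z) = 10*Z (m(Z) = 5*(2*Z) = 10*Z)
m(122) - 1*(-39059) = 10*122 - 1*(-39059) = 1220 + 39059 = 40279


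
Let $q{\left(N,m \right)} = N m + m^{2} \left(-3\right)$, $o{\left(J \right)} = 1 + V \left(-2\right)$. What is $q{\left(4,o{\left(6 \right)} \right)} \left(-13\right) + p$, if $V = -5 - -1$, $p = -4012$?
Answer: $-1321$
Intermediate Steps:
$V = -4$ ($V = -5 + 1 = -4$)
$o{\left(J \right)} = 9$ ($o{\left(J \right)} = 1 - -8 = 1 + 8 = 9$)
$q{\left(N,m \right)} = - 3 m^{2} + N m$ ($q{\left(N,m \right)} = N m - 3 m^{2} = - 3 m^{2} + N m$)
$q{\left(4,o{\left(6 \right)} \right)} \left(-13\right) + p = 9 \left(4 - 27\right) \left(-13\right) - 4012 = 9 \left(-23\right) \left(-13\right) - 4012 = \left(-207\right) \left(-13\right) - 4012 = 2691 - 4012 = -1321$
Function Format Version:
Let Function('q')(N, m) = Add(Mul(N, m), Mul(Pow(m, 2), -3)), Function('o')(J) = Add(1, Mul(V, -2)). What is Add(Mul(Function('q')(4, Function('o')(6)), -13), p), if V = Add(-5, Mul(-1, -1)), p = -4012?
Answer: -1321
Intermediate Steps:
V = -4 (V = Add(-5, 1) = -4)
Function('o')(J) = 9 (Function('o')(J) = Add(1, Mul(-4, -2)) = Add(1, 8) = 9)
Function('q')(N, m) = Add(Mul(-3, Pow(m, 2)), Mul(N, m)) (Function('q')(N, m) = Add(Mul(N, m), Mul(-3, Pow(m, 2))) = Add(Mul(-3, Pow(m, 2)), Mul(N, m)))
Add(Mul(Function('q')(4, Function('o')(6)), -13), p) = Add(Mul(Mul(9, Add(4, Mul(-3, 9))), -13), -4012) = Add(Mul(Mul(9, Add(4, -27)), -13), -4012) = Add(Mul(Mul(9, -23), -13), -4012) = Add(Mul(-207, -13), -4012) = Add(2691, -4012) = -1321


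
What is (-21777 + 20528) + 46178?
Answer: 44929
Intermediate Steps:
(-21777 + 20528) + 46178 = -1249 + 46178 = 44929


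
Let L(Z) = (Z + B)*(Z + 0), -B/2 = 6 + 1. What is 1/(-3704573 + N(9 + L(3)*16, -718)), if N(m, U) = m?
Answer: -1/3705092 ≈ -2.6990e-7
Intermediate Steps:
B = -14 (B = -2*(6 + 1) = -2*7 = -14)
L(Z) = Z*(-14 + Z) (L(Z) = (Z - 14)*(Z + 0) = (-14 + Z)*Z = Z*(-14 + Z))
1/(-3704573 + N(9 + L(3)*16, -718)) = 1/(-3704573 + (9 + (3*(-14 + 3))*16)) = 1/(-3704573 + (9 + (3*(-11))*16)) = 1/(-3704573 + (9 - 33*16)) = 1/(-3704573 + (9 - 528)) = 1/(-3704573 - 519) = 1/(-3705092) = -1/3705092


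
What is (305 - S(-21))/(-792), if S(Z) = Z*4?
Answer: -389/792 ≈ -0.49116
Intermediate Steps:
S(Z) = 4*Z
(305 - S(-21))/(-792) = (305 - 4*(-21))/(-792) = (305 - 1*(-84))*(-1/792) = (305 + 84)*(-1/792) = 389*(-1/792) = -389/792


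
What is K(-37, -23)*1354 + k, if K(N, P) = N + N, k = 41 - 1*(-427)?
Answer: -99728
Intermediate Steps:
k = 468 (k = 41 + 427 = 468)
K(N, P) = 2*N
K(-37, -23)*1354 + k = (2*(-37))*1354 + 468 = -74*1354 + 468 = -100196 + 468 = -99728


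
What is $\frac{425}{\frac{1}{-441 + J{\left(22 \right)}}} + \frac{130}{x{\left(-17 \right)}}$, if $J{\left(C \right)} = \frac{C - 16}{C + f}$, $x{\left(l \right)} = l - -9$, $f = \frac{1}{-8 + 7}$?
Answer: $- \frac{5244955}{28} \approx -1.8732 \cdot 10^{5}$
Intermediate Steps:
$f = -1$ ($f = \frac{1}{-1} = -1$)
$x{\left(l \right)} = 9 + l$ ($x{\left(l \right)} = l + 9 = 9 + l$)
$J{\left(C \right)} = \frac{-16 + C}{-1 + C}$ ($J{\left(C \right)} = \frac{C - 16}{C - 1} = \frac{-16 + C}{-1 + C}$)
$\frac{425}{\frac{1}{-441 + J{\left(22 \right)}}} + \frac{130}{x{\left(-17 \right)}} = \frac{425}{\frac{1}{-441 + \frac{-16 + 22}{-1 + 22}}} + \frac{130}{9 - 17} = \frac{425}{\frac{1}{-441 + \frac{1}{21} \cdot 6}} + \frac{130}{-8} = \frac{425}{\frac{1}{-441 + \frac{1}{21} \cdot 6}} + 130 \left(- \frac{1}{8}\right) = \frac{425}{\frac{1}{-441 + \frac{2}{7}}} - \frac{65}{4} = \frac{425}{\frac{1}{- \frac{3085}{7}}} - \frac{65}{4} = \frac{425}{- \frac{7}{3085}} - \frac{65}{4} = 425 \left(- \frac{3085}{7}\right) - \frac{65}{4} = - \frac{1311125}{7} - \frac{65}{4} = - \frac{5244955}{28}$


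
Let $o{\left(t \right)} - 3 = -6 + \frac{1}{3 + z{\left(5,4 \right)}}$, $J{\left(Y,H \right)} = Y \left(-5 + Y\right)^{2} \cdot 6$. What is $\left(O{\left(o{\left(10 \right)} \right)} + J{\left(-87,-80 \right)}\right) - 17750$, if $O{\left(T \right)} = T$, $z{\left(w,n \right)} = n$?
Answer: $- \frac{31051726}{7} \approx -4.436 \cdot 10^{6}$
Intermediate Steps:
$J{\left(Y,H \right)} = 6 Y \left(-5 + Y\right)^{2}$
$o{\left(t \right)} = - \frac{20}{7}$ ($o{\left(t \right)} = 3 - \left(6 - \frac{1}{3 + 4}\right) = 3 - \left(6 - \frac{1}{7}\right) = 3 + \left(-6 + \frac{1}{7}\right) = 3 - \frac{41}{7} = - \frac{20}{7}$)
$\left(O{\left(o{\left(10 \right)} \right)} + J{\left(-87,-80 \right)}\right) - 17750 = \left(- \frac{20}{7} + 6 \left(-87\right) \left(-5 - 87\right)^{2}\right) - 17750 = \left(- \frac{20}{7} + 6 \left(-87\right) \left(-92\right)^{2}\right) - 17750 = \left(- \frac{20}{7} + 6 \left(-87\right) 8464\right) - 17750 = \left(- \frac{20}{7} - 4418208\right) - 17750 = - \frac{30927476}{7} - 17750 = - \frac{31051726}{7}$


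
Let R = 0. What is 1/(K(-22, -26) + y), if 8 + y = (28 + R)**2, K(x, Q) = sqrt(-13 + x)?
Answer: 776/602211 - I*sqrt(35)/602211 ≈ 0.0012886 - 9.8239e-6*I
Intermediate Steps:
y = 776 (y = -8 + (28 + 0)**2 = -8 + 28**2 = -8 + 784 = 776)
1/(K(-22, -26) + y) = 1/(sqrt(-13 - 22) + 776) = 1/(sqrt(-35) + 776) = 1/(I*sqrt(35) + 776) = 1/(776 + I*sqrt(35))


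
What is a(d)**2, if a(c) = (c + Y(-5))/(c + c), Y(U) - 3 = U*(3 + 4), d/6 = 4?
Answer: 1/36 ≈ 0.027778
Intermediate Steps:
d = 24 (d = 6*4 = 24)
Y(U) = 3 + 7*U (Y(U) = 3 + U*(3 + 4) = 3 + U*7 = 3 + 7*U)
a(c) = (-32 + c)/(2*c) (a(c) = (c + (3 + 7*(-5)))/(c + c) = (c + (3 - 35))/((2*c)) = (c - 32)*(1/(2*c)) = (-32 + c)*(1/(2*c)) = (-32 + c)/(2*c))
a(d)**2 = ((1/2)*(-32 + 24)/24)**2 = ((1/2)*(1/24)*(-8))**2 = (-1/6)**2 = 1/36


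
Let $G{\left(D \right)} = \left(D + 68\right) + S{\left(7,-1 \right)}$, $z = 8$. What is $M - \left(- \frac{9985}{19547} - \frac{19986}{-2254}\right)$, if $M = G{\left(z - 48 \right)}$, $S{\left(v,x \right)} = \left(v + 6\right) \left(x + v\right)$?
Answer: $\frac{2151043638}{22029469} \approx 97.644$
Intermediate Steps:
$S{\left(v,x \right)} = \left(6 + v\right) \left(v + x\right)$
$G{\left(D \right)} = 146 + D$ ($G{\left(D \right)} = \left(D + 68\right) + \left(7^{2} + 6 \cdot 7 + 6 \left(-1\right) + 7 \left(-1\right)\right) = \left(68 + D\right) + \left(49 + 42 - 6 - 7\right) = \left(68 + D\right) + 78 = 146 + D$)
$M = 106$ ($M = 146 + \left(8 - 48\right) = 146 - 40 = 106$)
$M - \left(- \frac{9985}{19547} - \frac{19986}{-2254}\right) = 106 - \left(- \frac{9985}{19547} - \frac{19986}{-2254}\right) = 106 - \left(\left(-9985\right) \frac{1}{19547} - - \frac{9993}{1127}\right) = 106 - \left(- \frac{9985}{19547} + \frac{9993}{1127}\right) = 106 - \frac{184080076}{22029469} = \frac{2151043638}{22029469}$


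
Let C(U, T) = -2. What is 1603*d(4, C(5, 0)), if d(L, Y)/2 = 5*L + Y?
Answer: 57708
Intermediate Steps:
d(L, Y) = 2*Y + 10*L (d(L, Y) = 2*(5*L + Y) = 2*(Y + 5*L) = 2*Y + 10*L)
1603*d(4, C(5, 0)) = 1603*(2*(-2) + 10*4) = 1603*(-4 + 40) = 1603*36 = 57708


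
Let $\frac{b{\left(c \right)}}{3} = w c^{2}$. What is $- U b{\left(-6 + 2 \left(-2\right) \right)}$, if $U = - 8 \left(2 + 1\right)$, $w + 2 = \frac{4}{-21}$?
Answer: $- \frac{110400}{7} \approx -15771.0$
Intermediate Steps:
$w = - \frac{46}{21}$ ($w = -2 + \frac{4}{-21} = -2 + 4 \left(- \frac{1}{21}\right) = -2 - \frac{4}{21} = - \frac{46}{21} \approx -2.1905$)
$U = -24$ ($U = \left(-8\right) 3 = -24$)
$b{\left(c \right)} = - \frac{46 c^{2}}{7}$ ($b{\left(c \right)} = 3 \left(- \frac{46 c^{2}}{21}\right) = - \frac{46 c^{2}}{7}$)
$- U b{\left(-6 + 2 \left(-2\right) \right)} = \left(-1\right) \left(-24\right) \left(- \frac{46 \left(-6 + 2 \left(-2\right)\right)^{2}}{7}\right) = 24 \left(- \frac{46 \left(-6 - 4\right)^{2}}{7}\right) = 24 \left(- \frac{46 \left(-10\right)^{2}}{7}\right) = 24 \left(\left(- \frac{46}{7}\right) 100\right) = 24 \left(- \frac{4600}{7}\right) = - \frac{110400}{7}$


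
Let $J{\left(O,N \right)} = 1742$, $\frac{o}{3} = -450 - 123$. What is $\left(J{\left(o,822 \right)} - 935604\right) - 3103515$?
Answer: $-4037377$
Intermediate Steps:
$o = -1719$ ($o = 3 \left(-450 - 123\right) = 3 \left(-573\right) = -1719$)
$\left(J{\left(o,822 \right)} - 935604\right) - 3103515 = \left(1742 - 935604\right) - 3103515 = -933862 - 3103515 = -4037377$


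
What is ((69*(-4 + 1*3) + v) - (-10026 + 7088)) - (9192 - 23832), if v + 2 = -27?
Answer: 17480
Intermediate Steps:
v = -29 (v = -2 - 27 = -29)
((69*(-4 + 1*3) + v) - (-10026 + 7088)) - (9192 - 23832) = ((69*(-4 + 1*3) - 29) - (-10026 + 7088)) - (9192 - 23832) = ((69*(-4 + 3) - 29) - 1*(-2938)) - 1*(-14640) = ((69*(-1) - 29) + 2938) + 14640 = ((-69 - 29) + 2938) + 14640 = (-98 + 2938) + 14640 = 2840 + 14640 = 17480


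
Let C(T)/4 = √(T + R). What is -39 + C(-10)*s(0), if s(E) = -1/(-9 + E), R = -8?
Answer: -39 + 4*I*√2/3 ≈ -39.0 + 1.8856*I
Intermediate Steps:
C(T) = 4*√(-8 + T) (C(T) = 4*√(T - 8) = 4*√(-8 + T))
-39 + C(-10)*s(0) = -39 + (4*√(-8 - 10))*(-1/(-9 + 0)) = -39 + (4*√(-18))*(-1/(-9)) = -39 + (4*(3*I*√2))*(-1*(-⅑)) = -39 + (12*I*√2)*(⅑) = -39 + 4*I*√2/3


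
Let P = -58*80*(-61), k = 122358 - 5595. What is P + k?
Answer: 399803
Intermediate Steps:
k = 116763
P = 283040 (P = -4640*(-61) = 283040)
P + k = 283040 + 116763 = 399803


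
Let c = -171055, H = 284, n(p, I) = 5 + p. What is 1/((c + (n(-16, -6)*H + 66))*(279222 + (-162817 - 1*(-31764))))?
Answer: -1/25798149097 ≈ -3.8762e-11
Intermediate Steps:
1/((c + (n(-16, -6)*H + 66))*(279222 + (-162817 - 1*(-31764)))) = 1/((-171055 + ((5 - 16)*284 + 66))*(279222 + (-162817 - 1*(-31764)))) = 1/((-171055 + (-11*284 + 66))*(279222 + (-162817 + 31764))) = 1/((-171055 + (-3124 + 66))*(279222 - 131053)) = 1/((-171055 - 3058)*148169) = 1/(-174113*148169) = 1/(-25798149097) = -1/25798149097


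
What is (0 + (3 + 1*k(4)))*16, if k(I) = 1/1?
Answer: 64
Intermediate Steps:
k(I) = 1
(0 + (3 + 1*k(4)))*16 = (0 + (3 + 1*1))*16 = (0 + (3 + 1))*16 = (0 + 4)*16 = 4*16 = 64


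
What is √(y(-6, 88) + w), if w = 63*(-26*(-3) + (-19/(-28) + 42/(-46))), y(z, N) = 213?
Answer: 5*√432699/46 ≈ 71.500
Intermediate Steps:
w = 450729/92 (w = 63*(78 + (-19*(-1/28) + 42*(-1/46))) = 63*(78 + (19/28 - 21/23)) = 63*(78 - 151/644) = 63*(50081/644) = 450729/92 ≈ 4899.2)
√(y(-6, 88) + w) = √(213 + 450729/92) = √(470325/92) = 5*√432699/46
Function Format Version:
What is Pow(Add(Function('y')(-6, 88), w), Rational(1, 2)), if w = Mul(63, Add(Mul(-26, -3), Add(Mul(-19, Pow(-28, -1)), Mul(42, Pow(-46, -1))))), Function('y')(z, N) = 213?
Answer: Mul(Rational(5, 46), Pow(432699, Rational(1, 2))) ≈ 71.500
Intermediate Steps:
w = Rational(450729, 92) (w = Mul(63, Add(78, Add(Mul(-19, Rational(-1, 28)), Mul(42, Rational(-1, 46))))) = Mul(63, Add(78, Add(Rational(19, 28), Rational(-21, 23)))) = Mul(63, Add(78, Rational(-151, 644))) = Mul(63, Rational(50081, 644)) = Rational(450729, 92) ≈ 4899.2)
Pow(Add(Function('y')(-6, 88), w), Rational(1, 2)) = Pow(Add(213, Rational(450729, 92)), Rational(1, 2)) = Pow(Rational(470325, 92), Rational(1, 2)) = Mul(Rational(5, 46), Pow(432699, Rational(1, 2)))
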